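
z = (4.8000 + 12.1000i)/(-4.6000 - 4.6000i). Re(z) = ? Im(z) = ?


Multiply by conjugate: (4.8000 + 12.1000i)(-4.6000 + 4.6000i) / ((-4.6)^2 + (-4.6)^2)
Numerator real = 4.8*(-4.6) + 12.1*(-4.6) = -77.74
Numerator imag = 12.1*(-4.6) - 4.8*(-4.6) = -33.58
Denominator = 42.32
Re(z) = -77.74/42.32 = -1.8370
Im(z) = -33.58/42.32 = -0.7935

Re(z) = -1.8370, Im(z) = -0.7935


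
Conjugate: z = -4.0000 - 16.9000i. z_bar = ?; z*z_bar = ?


z_bar = -4.0000 + 16.9000i
z*z_bar = (-4)^2 + (-16.9)^2 = 16 + 285.61 = 301.61

z_bar = -4.0000 + 16.9000i, z*z_bar = 301.61


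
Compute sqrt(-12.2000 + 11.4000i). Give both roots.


|z| = sqrt(148.84+129.96) = 16.6973
sqrt((|z|+a)/2) = sqrt((16.6973+(-12.2))/2) = sqrt(2.2487) = 1.4996
sqrt((|z|-a)/2) = sqrt((16.6973-(-12.2))/2) = sqrt(14.4487) = 3.8011

±(1.4996 + 3.8011i) i.e. 1.4996 + 3.8011i and -1.4996 - 3.8011i


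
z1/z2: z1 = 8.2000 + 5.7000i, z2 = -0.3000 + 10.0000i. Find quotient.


Conjugate of z2 = -0.3000 - 10.0000i
Numerator: (8.2000 + 5.7000i)(-0.3000 - 10.0000i) = 54.5400 - 83.7100i
Denominator: (-0.3)^2 + 10^2 = 100.09
Result = (54.5400 - 83.7100i)/100.09

0.5449 - 0.8363i


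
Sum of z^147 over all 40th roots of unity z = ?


The roots are w_k = w^k with w = e^(2*pi*i/40), and (w^k)^147 = (w^147)^k.
So S = 1 + u + u^2 + ... + u^(39) with u = w^147.
147 = 3*40 + 27, so 147 is not a multiple of 40: u = (w^40)^3 * w^27 = w^27 ≠ 1 (w is a primitive 40th root), while u^40 = (w^40)^147 = 1.
Geometric series: S = (1 - u^40)/(1 - u) = (1 - 1)/(1 - u) = 0

S = 0


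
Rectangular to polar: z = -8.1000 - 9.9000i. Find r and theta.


r = sqrt(65.61+98.01) = sqrt(163.62) = 12.7914
theta = atan2(-9.9, -8.1) = -129.2894 degrees

r = 12.7914, theta = -129.2894 degrees


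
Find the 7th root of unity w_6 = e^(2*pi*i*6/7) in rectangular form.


Angle = 360*6/7 = 308.5714°
a = cos(308.5714°) = 0.6235
b = sin(308.5714°) = -0.7818

0.6235 - 0.7818i


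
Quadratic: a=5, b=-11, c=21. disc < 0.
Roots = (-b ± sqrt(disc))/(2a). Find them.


disc = (-11)^2 - 4*5*21 = 121 - 420 = -299
sqrt(|disc|) = sqrt(299) = 17.2916
Real part = 11/(2*5) = 1.1000
Imag part = 17.2916/(2*5) = 1.7292

1.1000 ± 1.7292i


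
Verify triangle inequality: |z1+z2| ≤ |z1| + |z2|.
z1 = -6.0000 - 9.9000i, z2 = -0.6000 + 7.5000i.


|z1| = sqrt((-6)^2 + (-9.9)^2) = sqrt(134.01) = 11.5763
|z2| = sqrt((-0.6)^2 + 7.5^2) = sqrt(56.61) = 7.5240
z1+z2 = -6.6000 - 2.4000i
|z1+z2| = sqrt(49.32) = 7.0228
|z1|+|z2| = 11.5763 + 7.5240 = 19.1003

|z1+z2| = 7.0228 ≤ |z1|+|z2| = 19.1003 (verified)


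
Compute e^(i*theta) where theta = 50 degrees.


cos(50°) = 0.6428
sin(50°) = 0.7660

e^(i*50°) = 0.6428 + 0.7660i


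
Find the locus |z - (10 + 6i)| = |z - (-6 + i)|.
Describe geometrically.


Equal distances means the locus is the perpendicular bisector of z1 and z2.
Midpoint = ((10+(-6))/2, (6+1)/2) = (2.0000, 3.5000)

Perpendicular bisector through (2.0000, 3.5000)


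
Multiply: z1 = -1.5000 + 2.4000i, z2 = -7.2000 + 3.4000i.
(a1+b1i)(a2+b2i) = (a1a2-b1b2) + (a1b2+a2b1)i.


Real = -1.5*(-7.2) - 2.4*3.4 = 10.8 - 8.16 = 2.64
Imag = -1.5*3.4 - (7.2)*2.4 = -5.1 - (17.28) = -22.38

2.6400 - 22.3800i


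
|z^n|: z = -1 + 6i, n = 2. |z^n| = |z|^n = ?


|z| = sqrt(1+36) = sqrt(37) = 6.0828
|z^2| = |z|^2 = (sqrt(37))^2 = 37

|z^2| = 37


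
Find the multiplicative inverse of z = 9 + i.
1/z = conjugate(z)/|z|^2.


|z|^2 = 81+1 = 82
1/z = (9 - 1i)/82

1/z = 0.1098 - 0.0122i


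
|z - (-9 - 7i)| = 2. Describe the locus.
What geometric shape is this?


|z - z0| = r is a circle with center z0 and radius r.
Center = (-9, -7), radius = 2

Circle with center (-9, -7) and radius 2


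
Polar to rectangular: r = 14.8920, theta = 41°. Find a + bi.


a = 14.8920*cos(41°) = 14.8920*0.75471 = 11.2391
b = 14.8920*sin(41°) = 14.8920*0.65606 = 9.7700

11.2391 + 9.7700i


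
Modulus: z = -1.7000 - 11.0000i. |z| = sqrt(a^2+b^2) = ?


|z| = sqrt((-1.7)^2 + (-11)^2) = sqrt(2.89 + 121) = sqrt(123.89) = 11.1306

|z| = 11.1306


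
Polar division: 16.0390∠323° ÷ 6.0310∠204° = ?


r = 16.0390 / 6.0310 = 2.6594
theta = 323° - 204° = 119° = 119° (mod 360)

2.6594 cis(119°)


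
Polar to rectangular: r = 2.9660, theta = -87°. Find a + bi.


a = 2.9660*cos(-87°) = 2.9660*0.05234 = 0.1552
b = 2.9660*sin(-87°) = 2.9660*(-0.99863) = -2.9619

0.1552 - 2.9619i


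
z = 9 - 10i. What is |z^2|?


|z| = sqrt(81+100) = sqrt(181) = 13.4536
|z^2| = |z|^2 = (sqrt(181))^2 = 181

|z^2| = 181


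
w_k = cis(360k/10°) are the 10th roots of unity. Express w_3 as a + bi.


Angle = 360*3/10 = 108°
a = cos(108°) = -0.3090
b = sin(108°) = 0.9511

-0.3090 + 0.9511i


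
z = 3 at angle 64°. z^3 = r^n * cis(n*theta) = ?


r^3 = 3^3 = 27
n*theta = 3*64° = 192° = 192° (mod 360)
a = 27*cos(192°) = -26.4100
b = 27*sin(192°) = -5.6136

27 cis(192°) = -26.4100 - 5.6136i


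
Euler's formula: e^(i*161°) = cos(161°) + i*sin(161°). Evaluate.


cos(161°) = -0.9455
sin(161°) = 0.3256

e^(i*161°) = -0.9455 + 0.3256i


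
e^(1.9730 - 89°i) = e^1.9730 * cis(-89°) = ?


e^1.9730 = 7.1922
cos(-89°) = 0.01745
sin(-89°) = -0.99985
Real = 7.1922*0.01745 = 0.1255
Imag = 7.1922*(-0.99985) = -7.1911

0.1255 - 7.1911i


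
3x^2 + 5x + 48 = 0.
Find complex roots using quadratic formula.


disc = 5^2 - 4*3*48 = 25 - 576 = -551
sqrt(|disc|) = sqrt(551) = 23.4734
Real part = -5/(2*3) = -0.8333
Imag part = 23.4734/(2*3) = 3.9122

-0.8333 ± 3.9122i


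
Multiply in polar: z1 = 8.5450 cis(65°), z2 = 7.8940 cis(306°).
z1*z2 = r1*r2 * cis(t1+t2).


r = 8.5450 * 7.8940 = 67.4542
theta = 65° + 306° = 371° = 11° (mod 360)

67.4542 cis(11°)


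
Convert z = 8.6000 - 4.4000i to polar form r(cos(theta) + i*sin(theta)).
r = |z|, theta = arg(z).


r = sqrt(73.96+19.36) = sqrt(93.32) = 9.6602
theta = atan2(-4.4, 8.6) = -27.0956 degrees

r = 9.6602, theta = -27.0956 degrees


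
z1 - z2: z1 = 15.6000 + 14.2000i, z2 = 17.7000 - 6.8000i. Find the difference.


Real: 15.6 - 17.7 = -2.1
Imag: 14.2 + 6.8 = 21

-2.1000 + 21.0000i


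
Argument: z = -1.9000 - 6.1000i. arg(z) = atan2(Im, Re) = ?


Re = -1.9, Im = -6.1
arg = atan2(-6.1, -1.9) = -107.3005 degrees

arg(z) = -107.3005 degrees


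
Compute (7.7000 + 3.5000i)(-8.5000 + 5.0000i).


Real = 7.7*(-8.5) - 3.5*5 = -65.45 - 17.5 = -82.95
Imag = 7.7*5 - (8.5)*3.5 = 38.5 - (29.75) = 8.75

-82.9500 + 8.7500i


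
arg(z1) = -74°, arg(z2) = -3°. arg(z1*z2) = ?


arg(z1*z2) = -74° - 3° = -77°
Normalized to (-180°, 180°]: -77°

-77°


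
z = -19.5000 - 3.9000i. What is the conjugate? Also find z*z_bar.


z_bar = -19.5000 + 3.9000i
z*z_bar = (-19.5)^2 + (-3.9)^2 = 380.25 + 15.21 = 395.46

z_bar = -19.5000 + 3.9000i, z*z_bar = 395.46


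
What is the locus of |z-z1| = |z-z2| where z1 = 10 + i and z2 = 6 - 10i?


Equal distances means the locus is the perpendicular bisector of z1 and z2.
Midpoint = ((10+6)/2, (1+(-10))/2) = (8.0000, -4.5000)

Perpendicular bisector through (8.0000, -4.5000)


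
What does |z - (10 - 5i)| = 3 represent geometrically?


|z - z0| = r is a circle with center z0 and radius r.
Center = (10, -5), radius = 3

Circle with center (10, -5) and radius 3


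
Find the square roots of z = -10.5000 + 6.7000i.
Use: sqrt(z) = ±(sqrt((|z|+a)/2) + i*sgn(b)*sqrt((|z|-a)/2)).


|z| = sqrt(110.25+44.89) = 12.4555
sqrt((|z|+a)/2) = sqrt((12.4555+(-10.5))/2) = sqrt(0.9778) = 0.9888
sqrt((|z|-a)/2) = sqrt((12.4555-(-10.5))/2) = sqrt(11.4778) = 3.3879

±(0.9888 + 3.3879i) i.e. 0.9888 + 3.3879i and -0.9888 - 3.3879i


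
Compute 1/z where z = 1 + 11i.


|z|^2 = 1+121 = 122
1/z = (1 - 11i)/122

1/z = 0.0082 - 0.0902i


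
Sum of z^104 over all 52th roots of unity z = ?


The roots are w_k = w^k with w = e^(2*pi*i/52), and (w^k)^104 = (w^104)^k.
So S = 1 + u + u^2 + ... + u^(51) with u = w^104.
104 = 2*52 + 0, so 104 is a multiple of 52 and u = (w^52)^2 = 1.
Every one of the 52 terms equals 1: S = 52

S = 52


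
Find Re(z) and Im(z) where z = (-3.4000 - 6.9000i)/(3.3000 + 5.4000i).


Multiply by conjugate: (-3.4000 - 6.9000i)(3.3000 - 5.4000i) / (3.3^2 + 5.4^2)
Numerator real = -3.4*3.3 - (6.9)*5.4 = -48.48
Numerator imag = -6.9*3.3 - (-3.4)*5.4 = -4.41
Denominator = 40.05
Re(z) = -48.48/40.05 = -1.2105
Im(z) = -4.41/40.05 = -0.1101

Re(z) = -1.2105, Im(z) = -0.1101


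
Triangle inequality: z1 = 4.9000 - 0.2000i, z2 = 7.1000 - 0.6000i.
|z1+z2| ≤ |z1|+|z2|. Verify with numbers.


|z1| = sqrt(4.9^2 + (-0.2)^2) = sqrt(24.05) = 4.9041
|z2| = sqrt(7.1^2 + (-0.6)^2) = sqrt(50.77) = 7.1253
z1+z2 = 12.0000 - 0.8000i
|z1+z2| = sqrt(144.64) = 12.0266
|z1|+|z2| = 4.9041 + 7.1253 = 12.0294

|z1+z2| = 12.0266 ≤ |z1|+|z2| = 12.0294 (verified)


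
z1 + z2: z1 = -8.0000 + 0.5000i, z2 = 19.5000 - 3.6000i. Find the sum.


Real: -8 + 19.5 = 11.5
Imag: 0.5 - 3.6 = -3.1

11.5000 - 3.1000i


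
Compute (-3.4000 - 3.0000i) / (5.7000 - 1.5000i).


Conjugate of z2 = 5.7000 + 1.5000i
Numerator: (-3.4000 - 3.0000i)(5.7000 + 1.5000i) = -14.8800 - 22.2000i
Denominator: 5.7^2 + (-1.5)^2 = 34.74
Result = (-14.8800 - 22.2000i)/34.74

-0.4283 - 0.6390i


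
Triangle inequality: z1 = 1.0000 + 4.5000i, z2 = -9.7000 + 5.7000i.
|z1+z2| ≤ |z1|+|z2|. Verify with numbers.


|z1| = sqrt(1^2 + 4.5^2) = sqrt(21.25) = 4.6098
|z2| = sqrt((-9.7)^2 + 5.7^2) = sqrt(126.58) = 11.2508
z1+z2 = -8.7000 + 10.2000i
|z1+z2| = sqrt(179.73) = 13.4063
|z1|+|z2| = 4.6098 + 11.2508 = 15.8606

|z1+z2| = 13.4063 ≤ |z1|+|z2| = 15.8606 (verified)


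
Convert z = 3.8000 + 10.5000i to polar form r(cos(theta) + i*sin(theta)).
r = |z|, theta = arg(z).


r = sqrt(14.44+110.25) = sqrt(124.69) = 11.1665
theta = atan2(10.5, 3.8) = 70.1046 degrees

r = 11.1665, theta = 70.1046 degrees


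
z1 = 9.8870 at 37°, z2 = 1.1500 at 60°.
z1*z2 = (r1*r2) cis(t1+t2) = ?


r = 9.8870 * 1.1500 = 11.3700
theta = 37° + 60° = 97° = 97° (mod 360)

11.3700 cis(97°)


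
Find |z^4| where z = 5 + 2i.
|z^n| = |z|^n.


|z| = sqrt(25+4) = sqrt(29) = 5.3852
|z^4| = |z|^4 = (sqrt(29))^4 = 29^2 = 841

|z^4| = 841


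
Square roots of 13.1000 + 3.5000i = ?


|z| = sqrt(171.61+12.25) = 13.5595
sqrt((|z|+a)/2) = sqrt((13.5595+13.1)/2) = sqrt(13.3297) = 3.6510
sqrt((|z|-a)/2) = sqrt((13.5595-13.1)/2) = sqrt(0.2297) = 0.4793

±(3.6510 + 0.4793i) i.e. 3.6510 + 0.4793i and -3.6510 - 0.4793i


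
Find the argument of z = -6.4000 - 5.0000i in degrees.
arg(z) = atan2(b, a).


Re = -6.4, Im = -5
arg = atan2(-5, -6.4) = -142.0013 degrees

arg(z) = -142.0013 degrees


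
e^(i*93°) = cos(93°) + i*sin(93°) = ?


cos(93°) = -0.0523
sin(93°) = 0.9986

e^(i*93°) = -0.0523 + 0.9986i


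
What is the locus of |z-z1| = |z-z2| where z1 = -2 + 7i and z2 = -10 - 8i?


Equal distances means the locus is the perpendicular bisector of z1 and z2.
Midpoint = ((-2+(-10))/2, (7+(-8))/2) = (-6.0000, -0.5000)

Perpendicular bisector through (-6.0000, -0.5000)


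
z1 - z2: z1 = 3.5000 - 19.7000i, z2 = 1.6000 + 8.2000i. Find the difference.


Real: 3.5 - 1.6 = 1.9
Imag: -19.7 - 8.2 = -27.9

1.9000 - 27.9000i


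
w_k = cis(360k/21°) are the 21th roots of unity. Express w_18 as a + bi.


Angle = 360*18/21 = 308.5714°
a = cos(308.5714°) = 0.6235
b = sin(308.5714°) = -0.7818

0.6235 - 0.7818i


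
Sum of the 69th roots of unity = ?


The sum of all 69th roots of unity is 0.
Geometric series: (1 - w^69)/(1 - w) = (1-1)/(1-w) = 0 since w^69 = 1, w ≠ 1.
Alternatively: coefficient of z^68 in z^69 - 1 is 0.

0


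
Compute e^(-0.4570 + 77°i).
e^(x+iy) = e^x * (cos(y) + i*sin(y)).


e^-0.4570 = 0.6332
cos(77°) = 0.22495
sin(77°) = 0.9744
Real = 0.6332*0.22495 = 0.1424
Imag = 0.6332*0.9744 = 0.6170

0.1424 + 0.6170i


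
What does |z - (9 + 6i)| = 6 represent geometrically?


|z - z0| = r is a circle with center z0 and radius r.
Center = (9, 6), radius = 6

Circle with center (9, 6) and radius 6


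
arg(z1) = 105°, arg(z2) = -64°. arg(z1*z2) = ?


arg(z1*z2) = 105° - 64° = 41°
Normalized to (-180°, 180°]: 41°

41°


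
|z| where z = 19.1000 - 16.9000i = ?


|z| = sqrt(19.1^2 + (-16.9)^2) = sqrt(364.81 + 285.61) = sqrt(650.42) = 25.5033

|z| = 25.5033


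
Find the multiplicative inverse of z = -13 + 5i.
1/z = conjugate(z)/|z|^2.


|z|^2 = 169+25 = 194
1/z = (-13 - 5i)/194

1/z = -0.0670 - 0.0258i


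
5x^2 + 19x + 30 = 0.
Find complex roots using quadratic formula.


disc = 19^2 - 4*5*30 = 361 - 600 = -239
sqrt(|disc|) = sqrt(239) = 15.4596
Real part = -19/(2*5) = -1.9000
Imag part = 15.4596/(2*5) = 1.5460

-1.9000 ± 1.5460i


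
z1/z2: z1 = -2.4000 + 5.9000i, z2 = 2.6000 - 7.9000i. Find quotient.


Conjugate of z2 = 2.6000 + 7.9000i
Numerator: (-2.4000 + 5.9000i)(2.6000 + 7.9000i) = -52.8500 - 3.6200i
Denominator: 2.6^2 + (-7.9)^2 = 69.17
Result = (-52.8500 - 3.6200i)/69.17

-0.7641 - 0.0523i


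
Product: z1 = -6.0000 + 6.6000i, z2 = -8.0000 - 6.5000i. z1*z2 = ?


Real = -6*(-8) - 6.6*(-6.5) = 48 - (-42.9) = 90.9
Imag = -6*(-6.5) - (8)*6.6 = 39 - (52.8) = -13.8

90.9000 - 13.8000i


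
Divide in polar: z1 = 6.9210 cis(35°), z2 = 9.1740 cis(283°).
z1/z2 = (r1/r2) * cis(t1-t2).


r = 6.9210 / 9.1740 = 0.7544
theta = 35° - 283° = -248° = 112° (mod 360)

0.7544 cis(112°)


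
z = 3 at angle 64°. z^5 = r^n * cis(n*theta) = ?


r^5 = 3^5 = 243
n*theta = 5*64° = 320° = 320° (mod 360)
a = 243*cos(320°) = 186.1488
b = 243*sin(320°) = -156.1974

243 cis(320°) = 186.1488 - 156.1974i


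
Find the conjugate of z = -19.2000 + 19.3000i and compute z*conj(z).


z_bar = -19.2000 - 19.3000i
z*z_bar = (-19.2)^2 + 19.3^2 = 368.64 + 372.49 = 741.13

z_bar = -19.2000 - 19.3000i, z*z_bar = 741.13


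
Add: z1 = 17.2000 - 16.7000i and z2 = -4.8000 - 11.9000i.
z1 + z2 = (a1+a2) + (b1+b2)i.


Real: 17.2 - 4.8 = 12.4
Imag: -16.7 - 11.9 = -28.6

12.4000 - 28.6000i


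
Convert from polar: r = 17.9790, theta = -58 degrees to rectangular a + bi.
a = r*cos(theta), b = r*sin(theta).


a = 17.9790*cos(-58°) = 17.9790*0.52992 = 9.5274
b = 17.9790*sin(-58°) = 17.9790*(-0.84805) = -15.2471

9.5274 - 15.2471i


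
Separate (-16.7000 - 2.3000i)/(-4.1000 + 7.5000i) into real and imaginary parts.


Multiply by conjugate: (-16.7000 - 2.3000i)(-4.1000 - 7.5000i) / ((-4.1)^2 + 7.5^2)
Numerator real = -16.7*(-4.1) - (2.3)*7.5 = 51.22
Numerator imag = -2.3*(-4.1) - (-16.7)*7.5 = 134.68
Denominator = 73.06
Re(z) = 51.22/73.06 = 0.7011
Im(z) = 134.68/73.06 = 1.8434

Re(z) = 0.7011, Im(z) = 1.8434


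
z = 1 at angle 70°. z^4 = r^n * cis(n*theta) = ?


r^4 = 1^4 = 1
n*theta = 4*70° = 280° = 280° (mod 360)
a = 1*cos(280°) = 0.1736
b = 1*sin(280°) = -0.9848

1 cis(280°) = 0.1736 - 0.9848i


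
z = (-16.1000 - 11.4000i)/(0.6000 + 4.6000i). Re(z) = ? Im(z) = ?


Multiply by conjugate: (-16.1000 - 11.4000i)(0.6000 - 4.6000i) / (0.6^2 + 4.6^2)
Numerator real = -16.1*0.6 - (11.4)*4.6 = -62.1
Numerator imag = -11.4*0.6 - (-16.1)*4.6 = 67.22
Denominator = 21.52
Re(z) = -62.1/21.52 = -2.8857
Im(z) = 67.22/21.52 = 3.1236

Re(z) = -2.8857, Im(z) = 3.1236


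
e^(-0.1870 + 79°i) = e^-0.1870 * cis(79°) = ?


e^-0.1870 = 0.8294
cos(79°) = 0.19081
sin(79°) = 0.98163
Real = 0.8294*0.19081 = 0.1583
Imag = 0.8294*0.98163 = 0.8142

0.1583 + 0.8142i


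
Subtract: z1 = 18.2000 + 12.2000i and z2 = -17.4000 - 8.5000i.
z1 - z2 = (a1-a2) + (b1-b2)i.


Real: 18.2 + 17.4 = 35.6
Imag: 12.2 + 8.5 = 20.7

35.6000 + 20.7000i


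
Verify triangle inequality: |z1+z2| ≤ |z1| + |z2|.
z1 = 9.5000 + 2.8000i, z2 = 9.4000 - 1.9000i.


|z1| = sqrt(9.5^2 + 2.8^2) = sqrt(98.09) = 9.9040
|z2| = sqrt(9.4^2 + (-1.9)^2) = sqrt(91.97) = 9.5901
z1+z2 = 18.9000 + 0.9000i
|z1+z2| = sqrt(358.02) = 18.9214
|z1|+|z2| = 9.9040 + 9.5901 = 19.4941

|z1+z2| = 18.9214 ≤ |z1|+|z2| = 19.4941 (verified)


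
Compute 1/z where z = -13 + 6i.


|z|^2 = 169+36 = 205
1/z = (-13 - 6i)/205

1/z = -0.0634 - 0.0293i


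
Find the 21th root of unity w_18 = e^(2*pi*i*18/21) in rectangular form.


Angle = 360*18/21 = 308.5714°
a = cos(308.5714°) = 0.6235
b = sin(308.5714°) = -0.7818

0.6235 - 0.7818i


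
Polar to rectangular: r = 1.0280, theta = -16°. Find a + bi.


a = 1.0280*cos(-16°) = 1.0280*0.9613 = 0.9882
b = 1.0280*sin(-16°) = 1.0280*(-0.27564) = -0.2834

0.9882 - 0.2834i


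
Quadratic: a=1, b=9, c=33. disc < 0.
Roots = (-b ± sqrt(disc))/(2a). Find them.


disc = 9^2 - 4*1*33 = 81 - 132 = -51
sqrt(|disc|) = sqrt(51) = 7.1414
Real part = -9/(2*1) = -4.5000
Imag part = 7.1414/(2*1) = 3.5707

-4.5000 ± 3.5707i


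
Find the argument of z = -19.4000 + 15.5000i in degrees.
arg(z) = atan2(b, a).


Re = -19.4, Im = 15.5
arg = atan2(15.5, -19.4) = 141.3762 degrees

arg(z) = 141.3762 degrees


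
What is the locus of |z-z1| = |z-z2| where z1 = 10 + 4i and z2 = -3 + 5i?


Equal distances means the locus is the perpendicular bisector of z1 and z2.
Midpoint = ((10+(-3))/2, (4+5)/2) = (3.5000, 4.5000)

Perpendicular bisector through (3.5000, 4.5000)


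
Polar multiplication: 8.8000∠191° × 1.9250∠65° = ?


r = 8.8000 * 1.9250 = 16.9400
theta = 191° + 65° = 256° = 256° (mod 360)

16.9400 cis(256°)


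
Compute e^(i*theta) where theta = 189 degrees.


cos(189°) = -0.9877
sin(189°) = -0.1564

e^(i*189°) = -0.9877 - 0.1564i


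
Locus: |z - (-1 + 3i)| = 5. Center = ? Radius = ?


|z - z0| = r is a circle with center z0 and radius r.
Center = (-1, 3), radius = 5

Circle with center (-1, 3) and radius 5


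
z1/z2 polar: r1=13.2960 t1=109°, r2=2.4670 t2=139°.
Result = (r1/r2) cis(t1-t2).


r = 13.2960 / 2.4670 = 5.3895
theta = 109° - 139° = -30° = 330° (mod 360)

5.3895 cis(330°)


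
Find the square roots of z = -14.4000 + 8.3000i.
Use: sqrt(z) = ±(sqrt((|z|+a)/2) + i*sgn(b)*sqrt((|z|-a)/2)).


|z| = sqrt(207.36+68.89) = 16.6208
sqrt((|z|+a)/2) = sqrt((16.6208+(-14.4))/2) = sqrt(1.1104) = 1.0537
sqrt((|z|-a)/2) = sqrt((16.6208-(-14.4))/2) = sqrt(15.5104) = 3.9383

±(1.0537 + 3.9383i) i.e. 1.0537 + 3.9383i and -1.0537 - 3.9383i


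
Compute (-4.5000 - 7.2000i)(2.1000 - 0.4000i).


Real = -4.5*2.1 - (-7.2)*(-0.4) = -9.45 - 2.88 = -12.33
Imag = -4.5*(-0.4) + 2.1*(-7.2) = 1.8 - (15.12) = -13.32

-12.3300 - 13.3200i


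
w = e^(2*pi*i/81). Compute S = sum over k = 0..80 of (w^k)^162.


The roots are w_k = w^k with w = e^(2*pi*i/81), and (w^k)^162 = (w^162)^k.
So S = 1 + u + u^2 + ... + u^(80) with u = w^162.
162 = 2*81 + 0, so 162 is a multiple of 81 and u = (w^81)^2 = 1.
Every one of the 81 terms equals 1: S = 81

S = 81


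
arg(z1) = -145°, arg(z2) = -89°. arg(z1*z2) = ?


arg(z1*z2) = -145° - 89° = -234°
Normalized to (-180°, 180°]: 126°

126°


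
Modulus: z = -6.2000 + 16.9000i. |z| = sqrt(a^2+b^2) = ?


|z| = sqrt((-6.2)^2 + 16.9^2) = sqrt(38.44 + 285.61) = sqrt(324.05) = 18.0014

|z| = 18.0014


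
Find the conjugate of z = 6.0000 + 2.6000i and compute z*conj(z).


z_bar = 6.0000 - 2.6000i
z*z_bar = 6^2 + 2.6^2 = 36 + 6.76 = 42.76

z_bar = 6.0000 - 2.6000i, z*z_bar = 42.76


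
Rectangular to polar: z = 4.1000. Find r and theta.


r = sqrt(16.81+0) = sqrt(16.81) = 4.1000
theta = atan2(0, 4.1) = 0 degrees

r = 4.1000, theta = 0 degrees


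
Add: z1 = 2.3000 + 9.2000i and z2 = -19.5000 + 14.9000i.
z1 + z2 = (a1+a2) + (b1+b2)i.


Real: 2.3 - 19.5 = -17.2
Imag: 9.2 + 14.9 = 24.1

-17.2000 + 24.1000i


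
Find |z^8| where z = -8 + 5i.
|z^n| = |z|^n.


|z| = sqrt(64+25) = sqrt(89) = 9.4340
|z^8| = |z|^8 = (sqrt(89))^8 = 89^4 = 62742241

|z^8| = 62742241


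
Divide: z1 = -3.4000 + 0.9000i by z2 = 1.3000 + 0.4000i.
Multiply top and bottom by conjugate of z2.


Conjugate of z2 = 1.3000 - 0.4000i
Numerator: (-3.4000 + 0.9000i)(1.3000 - 0.4000i) = -4.0600 + 2.5300i
Denominator: 1.3^2 + 0.4^2 = 1.85
Result = (-4.0600 + 2.5300i)/1.85

-2.1946 + 1.3676i


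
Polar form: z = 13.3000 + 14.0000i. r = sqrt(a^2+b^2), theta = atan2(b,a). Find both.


r = sqrt(176.89+196) = sqrt(372.89) = 19.3104
theta = atan2(14, 13.3) = 46.4688 degrees

r = 19.3104, theta = 46.4688 degrees


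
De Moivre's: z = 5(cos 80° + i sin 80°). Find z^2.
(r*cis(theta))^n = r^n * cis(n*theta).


r^2 = 5^2 = 25
n*theta = 2*80° = 160° = 160° (mod 360)
a = 25*cos(160°) = -23.4923
b = 25*sin(160°) = 8.5505

25 cis(160°) = -23.4923 + 8.5505i


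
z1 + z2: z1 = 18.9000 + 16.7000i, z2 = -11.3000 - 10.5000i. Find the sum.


Real: 18.9 - 11.3 = 7.6
Imag: 16.7 - 10.5 = 6.2

7.6000 + 6.2000i


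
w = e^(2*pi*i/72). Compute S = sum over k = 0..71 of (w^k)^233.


The roots are w_k = w^k with w = e^(2*pi*i/72), and (w^k)^233 = (w^233)^k.
So S = 1 + u + u^2 + ... + u^(71) with u = w^233.
233 = 3*72 + 17, so 233 is not a multiple of 72: u = (w^72)^3 * w^17 = w^17 ≠ 1 (w is a primitive 72th root), while u^72 = (w^72)^233 = 1.
Geometric series: S = (1 - u^72)/(1 - u) = (1 - 1)/(1 - u) = 0

S = 0


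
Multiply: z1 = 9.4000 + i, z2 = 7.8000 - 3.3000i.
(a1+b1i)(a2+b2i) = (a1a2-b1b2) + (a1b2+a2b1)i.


Real = 9.4*7.8 - 1*(-3.3) = 73.32 - (-3.3) = 76.62
Imag = 9.4*(-3.3) + 7.8*1 = -31.02 + 7.8 = -23.22

76.6200 - 23.2200i


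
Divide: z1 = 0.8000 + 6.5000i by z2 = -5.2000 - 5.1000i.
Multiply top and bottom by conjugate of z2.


Conjugate of z2 = -5.2000 + 5.1000i
Numerator: (0.8000 + 6.5000i)(-5.2000 + 5.1000i) = -37.3100 - 29.7200i
Denominator: (-5.2)^2 + (-5.1)^2 = 53.05
Result = (-37.3100 - 29.7200i)/53.05

-0.7033 - 0.5602i


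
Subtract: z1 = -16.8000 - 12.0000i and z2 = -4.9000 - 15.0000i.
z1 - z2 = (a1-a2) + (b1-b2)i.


Real: -16.8 + 4.9 = -11.9
Imag: -12 + 15 = 3

-11.9000 + 3.0000i


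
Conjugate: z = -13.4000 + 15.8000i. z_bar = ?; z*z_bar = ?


z_bar = -13.4000 - 15.8000i
z*z_bar = (-13.4)^2 + 15.8^2 = 179.56 + 249.64 = 429.2

z_bar = -13.4000 - 15.8000i, z*z_bar = 429.2


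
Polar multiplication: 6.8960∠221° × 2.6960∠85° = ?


r = 6.8960 * 2.6960 = 18.5916
theta = 221° + 85° = 306° = 306° (mod 360)

18.5916 cis(306°)


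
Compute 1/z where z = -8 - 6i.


|z|^2 = 64+36 = 100
1/z = (-8 + 6i)/100

1/z = -0.0800 + 0.0600i


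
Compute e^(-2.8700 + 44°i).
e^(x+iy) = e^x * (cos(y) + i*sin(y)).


e^-2.8700 = 0.0567
cos(44°) = 0.7193
sin(44°) = 0.6947
Real = 0.0567*0.7193 = 0.0408
Imag = 0.0567*0.6947 = 0.0394

0.0408 + 0.0394i


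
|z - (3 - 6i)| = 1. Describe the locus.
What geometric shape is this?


|z - z0| = r is a circle with center z0 and radius r.
Center = (3, -6), radius = 1

Circle with center (3, -6) and radius 1


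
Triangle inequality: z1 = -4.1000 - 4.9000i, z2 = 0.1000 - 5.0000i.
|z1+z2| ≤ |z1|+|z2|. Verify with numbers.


|z1| = sqrt((-4.1)^2 + (-4.9)^2) = sqrt(40.82) = 6.3891
|z2| = sqrt(0.1^2 + (-5)^2) = sqrt(25.01) = 5.0010
z1+z2 = -4.0000 - 9.9000i
|z1+z2| = sqrt(114.01) = 10.6775
|z1|+|z2| = 6.3891 + 5.0010 = 11.3901

|z1+z2| = 10.6775 ≤ |z1|+|z2| = 11.3901 (verified)


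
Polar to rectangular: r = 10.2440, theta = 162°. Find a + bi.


a = 10.2440*cos(162°) = 10.2440*(-0.951057) = -9.7426
b = 10.2440*sin(162°) = 10.2440*0.30902 = 3.1656

-9.7426 + 3.1656i


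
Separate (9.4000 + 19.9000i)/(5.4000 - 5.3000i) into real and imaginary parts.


Multiply by conjugate: (9.4000 + 19.9000i)(5.4000 + 5.3000i) / (5.4^2 + (-5.3)^2)
Numerator real = 9.4*5.4 + 19.9*(-5.3) = -54.71
Numerator imag = 19.9*5.4 - 9.4*(-5.3) = 157.28
Denominator = 57.25
Re(z) = -54.71/57.25 = -0.9556
Im(z) = 157.28/57.25 = 2.7472

Re(z) = -0.9556, Im(z) = 2.7472


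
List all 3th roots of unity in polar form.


The 3th roots of unity are cis(360k/3°) for k=0..2
Angle step = 360/3 = 120°
Primitive root: cis(120°)
Primitive root = -0.5000 + 0.8660i

3 roots at angles: 0°, 120°, 240°


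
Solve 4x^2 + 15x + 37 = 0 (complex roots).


disc = 15^2 - 4*4*37 = 225 - 592 = -367
sqrt(|disc|) = sqrt(367) = 19.1572
Real part = -15/(2*4) = -1.8750
Imag part = 19.1572/(2*4) = 2.3947

-1.8750 ± 2.3947i


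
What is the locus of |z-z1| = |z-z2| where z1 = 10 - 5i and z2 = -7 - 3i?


Equal distances means the locus is the perpendicular bisector of z1 and z2.
Midpoint = ((10+(-7))/2, (-5+(-3))/2) = (1.5000, -4.0000)

Perpendicular bisector through (1.5000, -4.0000)


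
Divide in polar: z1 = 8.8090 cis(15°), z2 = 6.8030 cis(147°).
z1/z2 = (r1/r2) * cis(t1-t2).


r = 8.8090 / 6.8030 = 1.2949
theta = 15° - 147° = -132° = 228° (mod 360)

1.2949 cis(228°)


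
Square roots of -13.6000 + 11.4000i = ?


|z| = sqrt(184.96+129.96) = 17.7460
sqrt((|z|+a)/2) = sqrt((17.7460+(-13.6))/2) = sqrt(2.0730) = 1.4398
sqrt((|z|-a)/2) = sqrt((17.7460-(-13.6))/2) = sqrt(15.6730) = 3.9589

±(1.4398 + 3.9589i) i.e. 1.4398 + 3.9589i and -1.4398 - 3.9589i


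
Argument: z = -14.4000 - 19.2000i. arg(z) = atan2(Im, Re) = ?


Re = -14.4, Im = -19.2
arg = atan2(-19.2, -14.4) = -126.8699 degrees

arg(z) = -126.8699 degrees


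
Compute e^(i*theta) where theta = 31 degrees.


cos(31°) = 0.8572
sin(31°) = 0.5150

e^(i*31°) = 0.8572 + 0.5150i


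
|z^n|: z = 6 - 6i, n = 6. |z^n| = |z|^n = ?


|z| = sqrt(36+36) = sqrt(72) = 8.4853
|z^6| = |z|^6 = (sqrt(72))^6 = 72^3 = 373248

|z^6| = 373248


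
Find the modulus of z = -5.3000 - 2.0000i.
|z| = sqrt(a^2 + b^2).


|z| = sqrt((-5.3)^2 + (-2)^2) = sqrt(28.09 + 4) = sqrt(32.09) = 5.6648

|z| = 5.6648


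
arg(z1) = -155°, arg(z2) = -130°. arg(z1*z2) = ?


arg(z1*z2) = -155° - 130° = -285°
Normalized to (-180°, 180°]: 75°

75°


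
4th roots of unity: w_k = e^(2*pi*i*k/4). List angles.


The 4th roots of unity are cis(360k/4°) for k=0..3
Angle step = 360/4 = 90°
Primitive root: cis(90°)
Primitive root = 0 + 1.0000i

4 roots at angles: 0°, 90°, 180°, 270°


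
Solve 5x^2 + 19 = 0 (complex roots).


disc = 0^2 - 4*5*19 = 0 - 380 = -380
sqrt(|disc|) = sqrt(380) = 19.4936
Real part = 0/(2*5) = 0
Imag part = 19.4936/(2*5) = 1.9494

0 ± 1.9494i


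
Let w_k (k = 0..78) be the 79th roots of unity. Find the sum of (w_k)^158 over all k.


The roots are w_k = w^k with w = e^(2*pi*i/79), and (w^k)^158 = (w^158)^k.
So S = 1 + u + u^2 + ... + u^(78) with u = w^158.
158 = 2*79 + 0, so 158 is a multiple of 79 and u = (w^79)^2 = 1.
Every one of the 79 terms equals 1: S = 79

S = 79


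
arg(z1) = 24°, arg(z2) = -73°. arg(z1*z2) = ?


arg(z1*z2) = 24° - 73° = -49°
Normalized to (-180°, 180°]: -49°

-49°


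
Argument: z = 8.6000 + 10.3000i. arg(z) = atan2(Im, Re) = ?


Re = 8.6, Im = 10.3
arg = atan2(10.3, 8.6) = 50.1398 degrees

arg(z) = 50.1398 degrees


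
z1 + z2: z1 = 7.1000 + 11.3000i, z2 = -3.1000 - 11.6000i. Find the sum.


Real: 7.1 - 3.1 = 4
Imag: 11.3 - 11.6 = -0.3

4.0000 - 0.3000i


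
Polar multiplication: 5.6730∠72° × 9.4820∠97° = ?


r = 5.6730 * 9.4820 = 53.7914
theta = 72° + 97° = 169° = 169° (mod 360)

53.7914 cis(169°)


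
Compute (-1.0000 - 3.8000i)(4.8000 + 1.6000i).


Real = -1*4.8 - (-3.8)*1.6 = -4.8 - (-6.08) = 1.28
Imag = -1*1.6 + 4.8*(-3.8) = -1.6 - (18.24) = -19.84

1.2800 - 19.8400i


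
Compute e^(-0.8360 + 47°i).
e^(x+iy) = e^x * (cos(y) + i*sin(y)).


e^-0.8360 = 0.4334
cos(47°) = 0.682
sin(47°) = 0.7314
Real = 0.4334*0.682 = 0.2956
Imag = 0.4334*0.7314 = 0.3170

0.2956 + 0.3170i


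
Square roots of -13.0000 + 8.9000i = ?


|z| = sqrt(169+79.21) = 15.7547
sqrt((|z|+a)/2) = sqrt((15.7547+(-13))/2) = sqrt(1.3773) = 1.1736
sqrt((|z|-a)/2) = sqrt((15.7547-(-13))/2) = sqrt(14.3773) = 3.7917

±(1.1736 + 3.7917i) i.e. 1.1736 + 3.7917i and -1.1736 - 3.7917i


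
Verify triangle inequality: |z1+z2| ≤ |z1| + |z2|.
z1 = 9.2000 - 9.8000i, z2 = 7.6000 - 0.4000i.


|z1| = sqrt(9.2^2 + (-9.8)^2) = sqrt(180.68) = 13.4417
|z2| = sqrt(7.6^2 + (-0.4)^2) = sqrt(57.92) = 7.6105
z1+z2 = 16.8000 - 10.2000i
|z1+z2| = sqrt(386.28) = 19.6540
|z1|+|z2| = 13.4417 + 7.6105 = 21.0522

|z1+z2| = 19.6540 ≤ |z1|+|z2| = 21.0522 (verified)


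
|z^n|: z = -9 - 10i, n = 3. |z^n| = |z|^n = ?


|z| = sqrt(81+100) = sqrt(181) = 13.4536
|z^3| = |z|^3 = (sqrt(181))^3 = 181*sqrt(181)

|z^3| = 181*sqrt(181) ≈ 2435.1060


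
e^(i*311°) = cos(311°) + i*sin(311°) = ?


cos(311°) = 0.6561
sin(311°) = -0.7547

e^(i*311°) = 0.6561 - 0.7547i


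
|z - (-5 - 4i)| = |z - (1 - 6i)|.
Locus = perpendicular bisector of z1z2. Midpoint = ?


Equal distances means the locus is the perpendicular bisector of z1 and z2.
Midpoint = ((-5+1)/2, (-4+(-6))/2) = (-2.0000, -5.0000)

Perpendicular bisector through (-2.0000, -5.0000)


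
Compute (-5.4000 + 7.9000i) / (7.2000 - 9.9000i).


Conjugate of z2 = 7.2000 + 9.9000i
Numerator: (-5.4000 + 7.9000i)(7.2000 + 9.9000i) = -117.0900 + 3.4200i
Denominator: 7.2^2 + (-9.9)^2 = 149.85
Result = (-117.0900 + 3.4200i)/149.85

-0.7814 + 0.0228i


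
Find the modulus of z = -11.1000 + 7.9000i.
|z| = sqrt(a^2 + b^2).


|z| = sqrt((-11.1)^2 + 7.9^2) = sqrt(123.21 + 62.41) = sqrt(185.62) = 13.6242

|z| = 13.6242


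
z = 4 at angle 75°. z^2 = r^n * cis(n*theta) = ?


r^2 = 4^2 = 16
n*theta = 2*75° = 150° = 150° (mod 360)
a = 16*cos(150°) = -13.8564
b = 16*sin(150°) = 8.0000

16 cis(150°) = -13.8564 + 8.0000i


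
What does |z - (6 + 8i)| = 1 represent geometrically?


|z - z0| = r is a circle with center z0 and radius r.
Center = (6, 8), radius = 1

Circle with center (6, 8) and radius 1


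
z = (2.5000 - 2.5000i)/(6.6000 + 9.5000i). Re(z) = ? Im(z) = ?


Multiply by conjugate: (2.5000 - 2.5000i)(6.6000 - 9.5000i) / (6.6^2 + 9.5^2)
Numerator real = 2.5*6.6 - (2.5)*9.5 = -7.25
Numerator imag = -2.5*6.6 - 2.5*9.5 = -40.25
Denominator = 133.81
Re(z) = -7.25/133.81 = -0.0542
Im(z) = -40.25/133.81 = -0.3008

Re(z) = -0.0542, Im(z) = -0.3008


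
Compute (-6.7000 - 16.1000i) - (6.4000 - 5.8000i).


Real: -6.7 - 6.4 = -13.1
Imag: -16.1 + 5.8 = -10.3

-13.1000 - 10.3000i


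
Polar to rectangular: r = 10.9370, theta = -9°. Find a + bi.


a = 10.9370*cos(-9°) = 10.9370*0.987688 = 10.8023
b = 10.9370*sin(-9°) = 10.9370*(-0.15643) = -1.7109

10.8023 - 1.7109i


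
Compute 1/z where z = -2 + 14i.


|z|^2 = 4+196 = 200
1/z = (-2 - 14i)/200

1/z = -0.0100 - 0.0700i


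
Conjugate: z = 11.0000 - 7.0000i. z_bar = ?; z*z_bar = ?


z_bar = 11.0000 + 7.0000i
z*z_bar = 11^2 + (-7)^2 = 121 + 49 = 170

z_bar = 11.0000 + 7.0000i, z*z_bar = 170


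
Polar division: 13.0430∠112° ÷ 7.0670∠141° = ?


r = 13.0430 / 7.0670 = 1.8456
theta = 112° - 141° = -29° = 331° (mod 360)

1.8456 cis(331°)


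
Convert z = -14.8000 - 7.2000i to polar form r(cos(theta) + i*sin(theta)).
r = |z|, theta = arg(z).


r = sqrt(219.04+51.84) = sqrt(270.88) = 16.4584
theta = atan2(-7.2, -14.8) = -154.0577 degrees

r = 16.4584, theta = -154.0577 degrees


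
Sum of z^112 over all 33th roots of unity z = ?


The roots are w_k = w^k with w = e^(2*pi*i/33), and (w^k)^112 = (w^112)^k.
So S = 1 + u + u^2 + ... + u^(32) with u = w^112.
112 = 3*33 + 13, so 112 is not a multiple of 33: u = (w^33)^3 * w^13 = w^13 ≠ 1 (w is a primitive 33th root), while u^33 = (w^33)^112 = 1.
Geometric series: S = (1 - u^33)/(1 - u) = (1 - 1)/(1 - u) = 0

S = 0


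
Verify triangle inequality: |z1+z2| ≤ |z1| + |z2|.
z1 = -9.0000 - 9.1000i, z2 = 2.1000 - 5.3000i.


|z1| = sqrt((-9)^2 + (-9.1)^2) = sqrt(163.81) = 12.7988
|z2| = sqrt(2.1^2 + (-5.3)^2) = sqrt(32.5) = 5.7009
z1+z2 = -6.9000 - 14.4000i
|z1+z2| = sqrt(254.97) = 15.9678
|z1|+|z2| = 12.7988 + 5.7009 = 18.4997

|z1+z2| = 15.9678 ≤ |z1|+|z2| = 18.4997 (verified)


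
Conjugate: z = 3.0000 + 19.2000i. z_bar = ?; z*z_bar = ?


z_bar = 3.0000 - 19.2000i
z*z_bar = 3^2 + 19.2^2 = 9 + 368.64 = 377.64

z_bar = 3.0000 - 19.2000i, z*z_bar = 377.64


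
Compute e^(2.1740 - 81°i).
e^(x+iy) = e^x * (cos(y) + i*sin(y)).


e^2.1740 = 8.7934
cos(-81°) = 0.15643
sin(-81°) = -0.987688
Real = 8.7934*0.15643 = 1.3756
Imag = 8.7934*(-0.987688) = -8.6851

1.3756 - 8.6851i


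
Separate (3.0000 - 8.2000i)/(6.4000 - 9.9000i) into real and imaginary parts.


Multiply by conjugate: (3.0000 - 8.2000i)(6.4000 + 9.9000i) / (6.4^2 + (-9.9)^2)
Numerator real = 3*6.4 - (8.2)*(-9.9) = 100.38
Numerator imag = -8.2*6.4 - 3*(-9.9) = -22.78
Denominator = 138.97
Re(z) = 100.38/138.97 = 0.7223
Im(z) = -22.78/138.97 = -0.1639

Re(z) = 0.7223, Im(z) = -0.1639


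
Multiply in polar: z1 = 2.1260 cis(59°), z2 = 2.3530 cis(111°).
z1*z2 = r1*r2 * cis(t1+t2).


r = 2.1260 * 2.3530 = 5.0025
theta = 59° + 111° = 170° = 170° (mod 360)

5.0025 cis(170°)


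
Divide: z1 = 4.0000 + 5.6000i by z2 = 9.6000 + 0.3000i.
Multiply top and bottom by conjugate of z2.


Conjugate of z2 = 9.6000 - 0.3000i
Numerator: (4.0000 + 5.6000i)(9.6000 - 0.3000i) = 40.0800 + 52.5600i
Denominator: 9.6^2 + 0.3^2 = 92.25
Result = (40.0800 + 52.5600i)/92.25

0.4345 + 0.5698i


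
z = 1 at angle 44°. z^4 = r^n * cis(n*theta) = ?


r^4 = 1^4 = 1
n*theta = 4*44° = 176° = 176° (mod 360)
a = 1*cos(176°) = -0.9976
b = 1*sin(176°) = 0.0698

1 cis(176°) = -0.9976 + 0.0698i


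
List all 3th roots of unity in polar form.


The 3th roots of unity are cis(360k/3°) for k=0..2
Angle step = 360/3 = 120°
Primitive root: cis(120°)
Primitive root = -0.5000 + 0.8660i

3 roots at angles: 0°, 120°, 240°


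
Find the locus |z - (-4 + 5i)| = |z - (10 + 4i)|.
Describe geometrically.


Equal distances means the locus is the perpendicular bisector of z1 and z2.
Midpoint = ((-4+10)/2, (5+4)/2) = (3.0000, 4.5000)

Perpendicular bisector through (3.0000, 4.5000)


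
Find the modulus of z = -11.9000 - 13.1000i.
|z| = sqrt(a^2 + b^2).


|z| = sqrt((-11.9)^2 + (-13.1)^2) = sqrt(141.61 + 171.61) = sqrt(313.22) = 17.6980

|z| = 17.6980


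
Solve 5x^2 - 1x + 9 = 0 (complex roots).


disc = (-1)^2 - 4*5*9 = 1 - 180 = -179
sqrt(|disc|) = sqrt(179) = 13.3791
Real part = 1/(2*5) = 0.1000
Imag part = 13.3791/(2*5) = 1.3379

0.1000 ± 1.3379i


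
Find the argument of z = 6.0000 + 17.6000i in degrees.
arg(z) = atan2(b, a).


Re = 6, Im = 17.6
arg = atan2(17.6, 6) = 71.1753 degrees

arg(z) = 71.1753 degrees


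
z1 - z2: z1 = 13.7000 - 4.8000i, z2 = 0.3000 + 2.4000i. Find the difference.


Real: 13.7 - 0.3 = 13.4
Imag: -4.8 - 2.4 = -7.2

13.4000 - 7.2000i


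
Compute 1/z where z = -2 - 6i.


|z|^2 = 4+36 = 40
1/z = (-2 + 6i)/40

1/z = -0.0500 + 0.1500i


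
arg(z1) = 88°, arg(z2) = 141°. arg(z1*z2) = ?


arg(z1*z2) = 88° + 141° = 229°
Normalized to (-180°, 180°]: -131°

-131°


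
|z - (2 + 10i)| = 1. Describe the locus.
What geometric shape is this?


|z - z0| = r is a circle with center z0 and radius r.
Center = (2, 10), radius = 1

Circle with center (2, 10) and radius 1


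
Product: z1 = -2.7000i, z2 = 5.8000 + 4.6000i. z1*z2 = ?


Real = 0*5.8 - (-2.7)*4.6 = 0 - (-12.42) = 12.42
Imag = 0*4.6 + 5.8*(-2.7) = 0 - (15.66) = -15.66

12.4200 - 15.6600i


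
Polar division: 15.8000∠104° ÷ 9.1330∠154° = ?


r = 15.8000 / 9.1330 = 1.7300
theta = 104° - 154° = -50° = 310° (mod 360)

1.7300 cis(310°)


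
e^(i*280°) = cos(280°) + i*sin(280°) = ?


cos(280°) = 0.1736
sin(280°) = -0.9848

e^(i*280°) = 0.1736 - 0.9848i


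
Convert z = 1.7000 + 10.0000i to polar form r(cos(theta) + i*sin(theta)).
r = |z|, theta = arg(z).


r = sqrt(2.89+100) = sqrt(102.89) = 10.1435
theta = atan2(10, 1.7) = 80.3520 degrees

r = 10.1435, theta = 80.3520 degrees


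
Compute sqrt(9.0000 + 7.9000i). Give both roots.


|z| = sqrt(81+62.41) = 11.9754
sqrt((|z|+a)/2) = sqrt((11.9754+9)/2) = sqrt(10.4877) = 3.2385
sqrt((|z|-a)/2) = sqrt((11.9754-9)/2) = sqrt(1.4877) = 1.2197

±(3.2385 + 1.2197i) i.e. 3.2385 + 1.2197i and -3.2385 - 1.2197i


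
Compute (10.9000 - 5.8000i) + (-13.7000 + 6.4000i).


Real: 10.9 - 13.7 = -2.8
Imag: -5.8 + 6.4 = 0.6

-2.8000 + 0.6000i


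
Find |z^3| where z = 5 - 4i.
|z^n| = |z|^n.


|z| = sqrt(25+16) = sqrt(41) = 6.4031
|z^3| = |z|^3 = (sqrt(41))^3 = 41*sqrt(41)

|z^3| = 41*sqrt(41) ≈ 262.5281


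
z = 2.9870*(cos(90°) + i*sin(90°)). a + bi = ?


a = 2.9870*cos(90°) = 2.9870*0 = 0
b = 2.9870*sin(90°) = 2.9870*1 = 2.9870

0 + 2.9870i


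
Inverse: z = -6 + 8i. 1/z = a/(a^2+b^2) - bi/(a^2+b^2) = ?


|z|^2 = 36+64 = 100
1/z = (-6 - 8i)/100

1/z = -0.0600 - 0.0800i


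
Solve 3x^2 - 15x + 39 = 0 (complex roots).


disc = (-15)^2 - 4*3*39 = 225 - 468 = -243
sqrt(|disc|) = sqrt(243) = 15.5885
Real part = 15/(2*3) = 2.5000
Imag part = 15.5885/(2*3) = 2.5981

2.5000 ± 2.5981i


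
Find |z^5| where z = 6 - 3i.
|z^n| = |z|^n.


|z| = sqrt(36+9) = sqrt(45) = 6.7082
|z^5| = |z|^5 = (sqrt(45))^5 = 45^2 * sqrt(45) = 2025*sqrt(45)

|z^5| = 2025*sqrt(45) ≈ 13584.1130


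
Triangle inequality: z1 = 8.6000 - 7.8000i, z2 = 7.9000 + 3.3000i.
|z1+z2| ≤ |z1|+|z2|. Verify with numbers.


|z1| = sqrt(8.6^2 + (-7.8)^2) = sqrt(134.8) = 11.6103
|z2| = sqrt(7.9^2 + 3.3^2) = sqrt(73.3) = 8.5615
z1+z2 = 16.5000 - 4.5000i
|z1+z2| = sqrt(292.5) = 17.1026
|z1|+|z2| = 11.6103 + 8.5615 = 20.1718

|z1+z2| = 17.1026 ≤ |z1|+|z2| = 20.1718 (verified)


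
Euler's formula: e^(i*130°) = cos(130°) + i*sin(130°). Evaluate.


cos(130°) = -0.6428
sin(130°) = 0.7660

e^(i*130°) = -0.6428 + 0.7660i


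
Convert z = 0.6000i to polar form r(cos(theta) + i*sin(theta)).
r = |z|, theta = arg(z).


r = sqrt(0+0.36) = sqrt(0.36) = 0.6000
theta = atan2(0.6, 0) = 90.0000 degrees

r = 0.6000, theta = 90.0000 degrees


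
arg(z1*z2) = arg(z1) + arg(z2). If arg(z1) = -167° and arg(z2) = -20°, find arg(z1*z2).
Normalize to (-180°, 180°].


arg(z1*z2) = -167° - 20° = -187°
Normalized to (-180°, 180°]: 173°

173°


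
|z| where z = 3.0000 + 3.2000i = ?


|z| = sqrt(3^2 + 3.2^2) = sqrt(9 + 10.24) = sqrt(19.24) = 4.3863

|z| = 4.3863


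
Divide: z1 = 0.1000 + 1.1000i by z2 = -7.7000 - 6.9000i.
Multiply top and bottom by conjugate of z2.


Conjugate of z2 = -7.7000 + 6.9000i
Numerator: (0.1000 + 1.1000i)(-7.7000 + 6.9000i) = -8.3600 - 7.7800i
Denominator: (-7.7)^2 + (-6.9)^2 = 106.9
Result = (-8.3600 - 7.7800i)/106.9

-0.0782 - 0.0728i


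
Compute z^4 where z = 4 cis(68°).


r^4 = 4^4 = 256
n*theta = 4*68° = 272° = 272° (mod 360)
a = 256*cos(272°) = 8.9343
b = 256*sin(272°) = -255.8441

256 cis(272°) = 8.9343 - 255.8441i


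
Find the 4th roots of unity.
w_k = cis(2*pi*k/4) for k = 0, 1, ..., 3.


The 4th roots of unity are cis(360k/4°) for k=0..3
Angle step = 360/4 = 90°
Primitive root: cis(90°)
Primitive root = 0 + 1.0000i

4 roots at angles: 0°, 90°, 180°, 270°


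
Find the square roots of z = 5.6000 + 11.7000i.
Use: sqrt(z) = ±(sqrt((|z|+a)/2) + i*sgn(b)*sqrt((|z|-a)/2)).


|z| = sqrt(31.36+136.89) = 12.9711
sqrt((|z|+a)/2) = sqrt((12.9711+5.6)/2) = sqrt(9.2856) = 3.0472
sqrt((|z|-a)/2) = sqrt((12.9711-5.6)/2) = sqrt(3.6856) = 1.9198

±(3.0472 + 1.9198i) i.e. 3.0472 + 1.9198i and -3.0472 - 1.9198i


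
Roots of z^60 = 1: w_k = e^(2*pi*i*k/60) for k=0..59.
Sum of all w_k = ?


The sum of all 60th roots of unity is 0.
Geometric series: (1 - w^60)/(1 - w) = (1-1)/(1-w) = 0 since w^60 = 1, w ≠ 1.
Alternatively: coefficient of z^59 in z^60 - 1 is 0.

0


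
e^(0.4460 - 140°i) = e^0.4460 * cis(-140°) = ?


e^0.4460 = 1.5621
cos(-140°) = -0.766
sin(-140°) = -0.6428
Real = 1.5621*(-0.766) = -1.1966
Imag = 1.5621*(-0.6428) = -1.0041

-1.1966 - 1.0041i


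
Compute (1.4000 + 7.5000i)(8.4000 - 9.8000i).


Real = 1.4*8.4 - 7.5*(-9.8) = 11.76 - (-73.5) = 85.26
Imag = 1.4*(-9.8) + 8.4*7.5 = -13.72 + 63 = 49.28

85.2600 + 49.2800i
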